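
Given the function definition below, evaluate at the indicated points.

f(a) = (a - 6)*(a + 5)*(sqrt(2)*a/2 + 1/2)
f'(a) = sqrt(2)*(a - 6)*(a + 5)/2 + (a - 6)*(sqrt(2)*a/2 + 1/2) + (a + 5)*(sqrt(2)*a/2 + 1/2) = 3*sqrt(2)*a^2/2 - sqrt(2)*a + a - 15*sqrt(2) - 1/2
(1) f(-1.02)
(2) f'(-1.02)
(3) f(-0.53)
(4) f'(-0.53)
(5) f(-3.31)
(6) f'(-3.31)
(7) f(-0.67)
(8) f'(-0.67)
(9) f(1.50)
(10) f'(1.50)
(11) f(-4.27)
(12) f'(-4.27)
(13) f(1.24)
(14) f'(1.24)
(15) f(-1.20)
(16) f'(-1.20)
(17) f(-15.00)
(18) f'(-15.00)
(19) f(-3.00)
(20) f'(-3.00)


(1) = 6.18
(2) = -19.08
(3) = -3.66
(4) = -20.90
(5) = 28.96
(6) = 2.90
(7) = -0.76
(8) = -20.48
(9) = -45.65
(10) = -17.56
(11) = 18.89
(12) = 18.73
(13) = -40.89
(14) = -18.97
(15) = 9.54
(16) = -18.16
(17) = -2122.39
(18) = 461.80
(19) = 29.18
(20) = -1.38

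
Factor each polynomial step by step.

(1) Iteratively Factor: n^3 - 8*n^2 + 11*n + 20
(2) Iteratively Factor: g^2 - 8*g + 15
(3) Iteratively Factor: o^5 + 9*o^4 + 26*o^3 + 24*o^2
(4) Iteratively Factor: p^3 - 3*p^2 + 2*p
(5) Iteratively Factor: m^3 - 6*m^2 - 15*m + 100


(1) = (n + 1)*(n^2 - 9*n + 20) = (n - 4)*(n + 1)*(n - 5)
(2) = (g - 3)*(g - 5)
(3) = (o + 2)*(o^4 + 7*o^3 + 12*o^2) = o*(o + 2)*(o^3 + 7*o^2 + 12*o) = o*(o + 2)*(o + 4)*(o^2 + 3*o) = o*(o + 2)*(o + 3)*(o + 4)*(o)
(4) = (p - 2)*(p^2 - p) = (p - 2)*(p - 1)*(p)
(5) = (m + 4)*(m^2 - 10*m + 25) = (m - 5)*(m + 4)*(m - 5)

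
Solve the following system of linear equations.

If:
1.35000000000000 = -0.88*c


Then:
c = -1.53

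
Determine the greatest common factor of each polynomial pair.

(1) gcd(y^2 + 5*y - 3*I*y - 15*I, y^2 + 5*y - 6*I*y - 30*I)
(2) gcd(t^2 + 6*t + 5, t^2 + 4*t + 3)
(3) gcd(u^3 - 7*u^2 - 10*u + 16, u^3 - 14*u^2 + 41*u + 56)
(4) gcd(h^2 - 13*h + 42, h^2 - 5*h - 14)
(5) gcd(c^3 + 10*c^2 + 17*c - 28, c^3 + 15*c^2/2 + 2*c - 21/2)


(1) = gcd((y + 5)*(y - 3*I), (y + 5)*(y - 6*I)) = y + 5
(2) = t + 1
(3) = u - 8
(4) = h - 7
(5) = c^2 + 6*c - 7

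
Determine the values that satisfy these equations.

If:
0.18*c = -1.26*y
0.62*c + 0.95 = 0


Then:
c = -1.53
y = 0.22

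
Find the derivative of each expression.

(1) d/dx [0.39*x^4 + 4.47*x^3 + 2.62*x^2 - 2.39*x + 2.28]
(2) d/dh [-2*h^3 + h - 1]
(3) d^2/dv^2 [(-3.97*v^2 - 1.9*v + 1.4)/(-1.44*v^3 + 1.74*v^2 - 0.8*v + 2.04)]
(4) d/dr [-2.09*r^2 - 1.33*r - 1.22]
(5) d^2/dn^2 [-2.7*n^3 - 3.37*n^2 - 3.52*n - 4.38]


(1) = 1.56*x^3 + 13.41*x^2 + 5.24*x - 2.39
(2) = 1 - 6*h^2
(3) = (16.464384*v^6 + 23.63904*v^5 - 90.84096*v^4 + 237.577008*v^3 - 52.682832*v^2 - 53.44848*v + 47.391584)/(2.985984*v^9 - 10.824192*v^8 + 18.055872*v^7 - 29.985336*v^6 + 40.699584*v^5 - 35.970192*v^4 + 35.528192*v^3 - 25.640352*v^2 + 9.98784*v - 8.489664)
(4) = -4.18*r - 1.33
(5) = -16.2*n - 6.74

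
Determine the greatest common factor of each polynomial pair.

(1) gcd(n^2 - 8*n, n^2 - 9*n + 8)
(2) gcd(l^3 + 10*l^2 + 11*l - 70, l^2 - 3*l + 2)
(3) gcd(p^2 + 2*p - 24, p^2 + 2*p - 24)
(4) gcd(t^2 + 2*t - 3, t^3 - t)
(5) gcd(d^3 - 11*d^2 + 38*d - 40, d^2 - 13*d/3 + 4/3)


(1) = n - 8
(2) = l - 2
(3) = gcd((p - 4)*(p + 6), (p - 4)*(p + 6)) = p^2 + 2*p - 24
(4) = gcd((t - 1)*(t + 3), t*(t - 1)*(t + 1)) = t - 1
(5) = d - 4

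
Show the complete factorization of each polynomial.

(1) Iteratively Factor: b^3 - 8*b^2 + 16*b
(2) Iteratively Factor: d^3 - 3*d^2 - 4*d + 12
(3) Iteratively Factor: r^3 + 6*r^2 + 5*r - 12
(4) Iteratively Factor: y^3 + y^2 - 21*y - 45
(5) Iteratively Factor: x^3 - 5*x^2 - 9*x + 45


(1) = (b - 4)*(b^2 - 4*b) = b*(b - 4)*(b - 4)
(2) = (d + 2)*(d^2 - 5*d + 6) = (d - 3)*(d + 2)*(d - 2)
(3) = (r + 4)*(r^2 + 2*r - 3) = (r - 1)*(r + 4)*(r + 3)
(4) = (y - 5)*(y^2 + 6*y + 9) = (y - 5)*(y + 3)*(y + 3)
(5) = (x - 3)*(x^2 - 2*x - 15) = (x - 3)*(x + 3)*(x - 5)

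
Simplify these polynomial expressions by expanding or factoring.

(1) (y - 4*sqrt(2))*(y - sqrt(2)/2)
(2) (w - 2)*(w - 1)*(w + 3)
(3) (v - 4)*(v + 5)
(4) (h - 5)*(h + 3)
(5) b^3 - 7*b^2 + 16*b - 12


(1) = y^2 - 9*sqrt(2)*y/2 + 4
(2) = w^3 - 7*w + 6
(3) = v^2 + v - 20
(4) = h^2 - 2*h - 15
(5) = (b - 3)*(b - 2)^2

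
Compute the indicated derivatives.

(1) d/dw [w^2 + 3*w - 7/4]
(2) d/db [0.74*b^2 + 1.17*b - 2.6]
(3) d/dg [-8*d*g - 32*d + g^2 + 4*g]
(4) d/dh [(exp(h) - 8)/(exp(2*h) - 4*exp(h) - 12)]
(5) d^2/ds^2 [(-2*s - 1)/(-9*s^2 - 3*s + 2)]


(1) = 2*w + 3
(2) = 1.48*b + 1.17
(3) = -8*d + 2*g + 4
(4) = (-2*(exp(h) - 8)*(exp(h) - 2) + exp(2*h) - 4*exp(h) - 12)*exp(h)/(-exp(2*h) + 4*exp(h) + 12)^2
(5) = 6*(3*(2*s + 1)*(6*s + 1)^2 - (18*s + 5)*(9*s^2 + 3*s - 2))/(9*s^2 + 3*s - 2)^3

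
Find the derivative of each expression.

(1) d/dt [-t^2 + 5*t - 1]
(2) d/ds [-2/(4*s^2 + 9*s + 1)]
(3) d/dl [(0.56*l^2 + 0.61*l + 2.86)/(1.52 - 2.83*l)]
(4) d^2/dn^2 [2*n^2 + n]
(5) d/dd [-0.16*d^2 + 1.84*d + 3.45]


(1) = 5 - 2*t
(2) = 2*(8*s + 9)/(4*s^2 + 9*s + 1)^2
(3) = (-1.5848*l^2 + 1.7024*l + 9.021)/(8.0089*l^2 - 8.6032*l + 2.3104)
(4) = 4
(5) = 1.84 - 0.32*d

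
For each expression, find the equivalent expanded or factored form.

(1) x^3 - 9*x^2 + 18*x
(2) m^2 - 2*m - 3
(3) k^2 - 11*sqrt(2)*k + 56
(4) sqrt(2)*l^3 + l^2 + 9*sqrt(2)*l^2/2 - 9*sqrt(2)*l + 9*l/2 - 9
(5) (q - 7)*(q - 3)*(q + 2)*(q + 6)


(1) = x*(x - 6)*(x - 3)
(2) = (m - 3)*(m + 1)
(3) = (k - 7*sqrt(2))*(k - 4*sqrt(2))
(4) = (l - 3/2)*(l + 6)*(sqrt(2)*l + 1)
(5) = q^4 - 2*q^3 - 47*q^2 + 48*q + 252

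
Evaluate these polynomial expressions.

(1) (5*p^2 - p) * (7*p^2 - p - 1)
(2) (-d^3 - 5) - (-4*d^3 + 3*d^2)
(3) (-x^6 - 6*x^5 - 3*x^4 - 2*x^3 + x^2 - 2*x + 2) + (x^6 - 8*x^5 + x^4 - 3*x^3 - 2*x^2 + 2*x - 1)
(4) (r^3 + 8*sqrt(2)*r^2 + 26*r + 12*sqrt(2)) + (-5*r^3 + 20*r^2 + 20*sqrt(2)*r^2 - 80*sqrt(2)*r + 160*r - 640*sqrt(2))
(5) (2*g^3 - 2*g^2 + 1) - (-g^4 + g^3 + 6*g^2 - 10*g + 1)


(1) = 35*p^4 - 12*p^3 - 4*p^2 + p
(2) = 3*d^3 - 3*d^2 - 5
(3) = -14*x^5 - 2*x^4 - 5*x^3 - x^2 + 1
(4) = -4*r^3 + 20*r^2 + 28*sqrt(2)*r^2 - 80*sqrt(2)*r + 186*r - 628*sqrt(2)
(5) = g^4 + g^3 - 8*g^2 + 10*g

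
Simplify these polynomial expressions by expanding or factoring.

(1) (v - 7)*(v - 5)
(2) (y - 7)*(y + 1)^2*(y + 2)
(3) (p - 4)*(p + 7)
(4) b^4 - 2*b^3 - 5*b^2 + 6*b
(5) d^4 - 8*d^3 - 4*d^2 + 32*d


(1) = v^2 - 12*v + 35
(2) = y^4 - 3*y^3 - 23*y^2 - 33*y - 14
(3) = p^2 + 3*p - 28
(4) = b*(b - 3)*(b - 1)*(b + 2)
(5) = d*(d - 8)*(d - 2)*(d + 2)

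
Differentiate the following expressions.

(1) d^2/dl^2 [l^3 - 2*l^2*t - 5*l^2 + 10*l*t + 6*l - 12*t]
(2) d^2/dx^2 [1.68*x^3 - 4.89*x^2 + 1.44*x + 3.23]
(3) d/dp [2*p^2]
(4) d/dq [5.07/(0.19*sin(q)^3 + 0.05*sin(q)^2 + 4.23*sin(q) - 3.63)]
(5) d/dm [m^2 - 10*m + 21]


(1) = 6*l - 4*t - 10
(2) = 10.08*x - 9.78
(3) = 4*p
(4) = (-0.507*sin(q) + 1.44495*cos(2*q) - 22.89105)*cos(q)/(0.19*sin(q)^3 + 0.05*sin(q)^2 + 4.23*sin(q) - 3.63)^2
(5) = 2*m - 10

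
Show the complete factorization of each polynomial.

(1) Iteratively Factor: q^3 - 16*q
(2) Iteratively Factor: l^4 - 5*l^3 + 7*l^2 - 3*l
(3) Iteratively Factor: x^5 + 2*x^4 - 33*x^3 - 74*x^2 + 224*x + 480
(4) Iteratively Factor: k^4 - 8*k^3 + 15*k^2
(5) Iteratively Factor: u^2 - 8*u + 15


(1) = (q + 4)*(q^2 - 4*q) = (q - 4)*(q + 4)*(q)
(2) = (l - 1)*(l^3 - 4*l^2 + 3*l) = (l - 3)*(l - 1)*(l^2 - l) = l*(l - 3)*(l - 1)*(l - 1)
(3) = (x + 2)*(x^4 - 33*x^2 - 8*x + 240) = (x + 2)*(x + 4)*(x^3 - 4*x^2 - 17*x + 60) = (x - 3)*(x + 2)*(x + 4)*(x^2 - x - 20) = (x - 5)*(x - 3)*(x + 2)*(x + 4)*(x + 4)
(4) = (k)*(k^3 - 8*k^2 + 15*k) = k^2*(k^2 - 8*k + 15) = k^2*(k - 5)*(k - 3)
(5) = (u - 5)*(u - 3)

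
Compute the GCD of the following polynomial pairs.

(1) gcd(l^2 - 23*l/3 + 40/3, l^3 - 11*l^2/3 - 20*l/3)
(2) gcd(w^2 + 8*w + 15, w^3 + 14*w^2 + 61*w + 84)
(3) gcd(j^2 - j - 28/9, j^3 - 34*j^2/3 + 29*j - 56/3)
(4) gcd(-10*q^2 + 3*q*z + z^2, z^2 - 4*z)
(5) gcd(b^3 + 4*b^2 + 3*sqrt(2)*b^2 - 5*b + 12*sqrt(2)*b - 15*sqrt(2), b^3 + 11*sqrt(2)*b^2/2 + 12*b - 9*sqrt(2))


(1) = l - 5
(2) = gcd((w + 3)*(w + 5), (w + 3)*(w + 4)*(w + 7)) = w + 3
(3) = j - 7/3
(4) = 1
(5) = b + 3*sqrt(2)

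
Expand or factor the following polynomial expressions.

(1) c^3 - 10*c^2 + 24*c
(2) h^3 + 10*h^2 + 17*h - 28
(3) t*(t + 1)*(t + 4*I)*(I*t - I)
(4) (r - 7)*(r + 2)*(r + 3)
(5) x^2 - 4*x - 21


(1) = c*(c - 6)*(c - 4)
(2) = (h - 1)*(h + 4)*(h + 7)
(3) = I*t^4 - 4*t^3 - I*t^2 + 4*t
(4) = r^3 - 2*r^2 - 29*r - 42
(5) = (x - 7)*(x + 3)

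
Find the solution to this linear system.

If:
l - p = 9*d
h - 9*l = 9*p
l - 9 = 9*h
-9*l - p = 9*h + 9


Then:
d = 11/730
h = -729/730
l = 9/730
p = -9/73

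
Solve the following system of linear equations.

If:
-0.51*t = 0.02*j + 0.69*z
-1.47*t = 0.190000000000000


Then:
j = 3.29591836734694 - 34.5*z
t = -0.13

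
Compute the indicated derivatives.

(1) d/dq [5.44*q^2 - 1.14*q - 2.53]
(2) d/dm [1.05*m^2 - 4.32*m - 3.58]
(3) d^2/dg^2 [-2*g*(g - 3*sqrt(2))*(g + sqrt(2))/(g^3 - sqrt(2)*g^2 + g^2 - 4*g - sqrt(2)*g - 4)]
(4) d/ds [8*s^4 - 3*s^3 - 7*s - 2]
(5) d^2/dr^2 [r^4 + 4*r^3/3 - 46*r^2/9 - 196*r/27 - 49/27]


(1) = 10.88*q - 1.14
(2) = 2.1*m - 4.32
(3) = 4*(g^6 + sqrt(2)*g^6 - 3*sqrt(2)*g^5 + 6*g^5 + 6*g^4 + 6*sqrt(2)*g^4 + 8*g^3 + 50*sqrt(2)*g^3 + 12*sqrt(2)*g^2 + 48*g^2 - 72*sqrt(2)*g + 24*g - 96 + 8*sqrt(2))/(g^9 - 3*sqrt(2)*g^8 + 3*g^8 - 9*sqrt(2)*g^7 - 3*g^7 - 17*g^6 + 13*sqrt(2)*g^6 + 6*g^5 + 63*sqrt(2)*g^5 + 18*sqrt(2)*g^4 + 66*g^4 - 122*sqrt(2)*g^3 + 8*g^3 - 144*sqrt(2)*g^2 - 168*g^2 - 192*g - 48*sqrt(2)*g - 64)
(4) = 32*s^3 - 9*s^2 - 7
(5) = 12*r^2 + 8*r - 92/9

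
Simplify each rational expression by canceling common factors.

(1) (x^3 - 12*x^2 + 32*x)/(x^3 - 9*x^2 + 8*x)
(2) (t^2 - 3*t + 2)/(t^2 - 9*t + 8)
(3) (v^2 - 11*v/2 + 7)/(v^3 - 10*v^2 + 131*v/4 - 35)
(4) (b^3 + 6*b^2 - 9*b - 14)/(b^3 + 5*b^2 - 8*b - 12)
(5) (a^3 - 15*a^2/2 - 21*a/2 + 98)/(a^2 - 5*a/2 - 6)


(1) = (x - 4)/(x - 1)
(2) = (t - 2)/(t - 8)
(3) = (2*v - 4)/(2*v^2 - 13*v + 20)
(4) = (b + 7)/(b + 6)
(5) = (2*a^2 - 7*a - 49)/(2*a + 3)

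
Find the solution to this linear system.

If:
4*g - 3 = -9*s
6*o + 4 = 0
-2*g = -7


Then:
g = 7/2
o = -2/3
s = -11/9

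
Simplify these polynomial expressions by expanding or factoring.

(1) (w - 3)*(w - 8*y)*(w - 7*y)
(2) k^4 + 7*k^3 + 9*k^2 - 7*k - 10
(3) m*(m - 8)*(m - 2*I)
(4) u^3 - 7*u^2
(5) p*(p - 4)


(1) = w^3 - 15*w^2*y - 3*w^2 + 56*w*y^2 + 45*w*y - 168*y^2
(2) = (k - 1)*(k + 1)*(k + 2)*(k + 5)
(3) = m^3 - 8*m^2 - 2*I*m^2 + 16*I*m
(4) = u^2*(u - 7)
(5) = p^2 - 4*p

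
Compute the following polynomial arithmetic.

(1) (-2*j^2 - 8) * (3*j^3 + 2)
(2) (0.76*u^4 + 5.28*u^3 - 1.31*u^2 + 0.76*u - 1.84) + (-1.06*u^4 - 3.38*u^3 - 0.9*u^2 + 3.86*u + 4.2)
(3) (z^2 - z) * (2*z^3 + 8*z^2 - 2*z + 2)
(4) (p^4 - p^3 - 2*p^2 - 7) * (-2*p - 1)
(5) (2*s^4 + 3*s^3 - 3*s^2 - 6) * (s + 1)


(1) = -6*j^5 - 24*j^3 - 4*j^2 - 16
(2) = -0.3*u^4 + 1.9*u^3 - 2.21*u^2 + 4.62*u + 2.36
(3) = 2*z^5 + 6*z^4 - 10*z^3 + 4*z^2 - 2*z
(4) = -2*p^5 + p^4 + 5*p^3 + 2*p^2 + 14*p + 7
(5) = 2*s^5 + 5*s^4 - 3*s^2 - 6*s - 6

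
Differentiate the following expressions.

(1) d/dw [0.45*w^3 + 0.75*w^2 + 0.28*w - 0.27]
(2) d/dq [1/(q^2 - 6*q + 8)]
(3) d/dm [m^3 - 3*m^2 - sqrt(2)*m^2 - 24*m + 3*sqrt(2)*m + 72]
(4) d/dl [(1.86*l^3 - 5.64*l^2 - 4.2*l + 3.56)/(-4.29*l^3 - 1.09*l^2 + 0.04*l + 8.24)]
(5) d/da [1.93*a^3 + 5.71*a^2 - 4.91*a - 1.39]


(1) = 1.35*w^2 + 1.5*w + 0.28
(2) = 2*(3 - q)/(q^2 - 6*q + 8)^2
(3) = 3*m^2 - 6*m - 2*sqrt(2)*m - 24 + 3*sqrt(2)
(4) = (-26.223*l^4 - 35.8872*l^3 + 86.9928*l^2 - 85.1864*l - 34.7504)/(18.4041*l^6 + 9.3522*l^5 + 0.8449*l^4 - 70.7864*l^3 - 17.9616*l^2 + 0.6592*l + 67.8976)
(5) = 5.79*a^2 + 11.42*a - 4.91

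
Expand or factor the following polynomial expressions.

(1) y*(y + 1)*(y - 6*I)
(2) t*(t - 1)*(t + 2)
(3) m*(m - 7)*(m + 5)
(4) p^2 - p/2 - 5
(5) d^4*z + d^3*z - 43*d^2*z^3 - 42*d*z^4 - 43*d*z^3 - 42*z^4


(1) = y^3 + y^2 - 6*I*y^2 - 6*I*y
(2) = t^3 + t^2 - 2*t
(3) = m^3 - 2*m^2 - 35*m
(4) = (p - 5/2)*(p + 2)
(5) = (d - 7*z)*(d + z)*(d + 6*z)*(d*z + z)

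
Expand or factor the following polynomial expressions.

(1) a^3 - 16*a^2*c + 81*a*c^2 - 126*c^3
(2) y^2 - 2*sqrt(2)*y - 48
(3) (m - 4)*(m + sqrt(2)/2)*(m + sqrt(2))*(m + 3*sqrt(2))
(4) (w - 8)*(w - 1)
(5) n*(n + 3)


(1) = (a - 7*c)*(a - 6*c)*(a - 3*c)
(2) = (y - 6*sqrt(2))*(y + 4*sqrt(2))
(3) = m^4 - 4*m^3 + 9*sqrt(2)*m^3/2 - 18*sqrt(2)*m^2 + 10*m^2 - 40*m + 3*sqrt(2)*m - 12*sqrt(2)
(4) = w^2 - 9*w + 8
(5) = n^2 + 3*n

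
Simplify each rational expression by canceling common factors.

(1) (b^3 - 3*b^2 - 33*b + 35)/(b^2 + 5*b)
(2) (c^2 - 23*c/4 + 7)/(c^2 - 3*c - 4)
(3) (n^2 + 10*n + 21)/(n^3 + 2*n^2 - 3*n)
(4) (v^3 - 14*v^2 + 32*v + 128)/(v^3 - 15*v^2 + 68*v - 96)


(1) = (b^2 - 8*b + 7)/b
(2) = (4*c - 7)/(4*c + 4)
(3) = (n + 7)/(n^2 - n)
(4) = (v^2 - 6*v - 16)/(v^2 - 7*v + 12)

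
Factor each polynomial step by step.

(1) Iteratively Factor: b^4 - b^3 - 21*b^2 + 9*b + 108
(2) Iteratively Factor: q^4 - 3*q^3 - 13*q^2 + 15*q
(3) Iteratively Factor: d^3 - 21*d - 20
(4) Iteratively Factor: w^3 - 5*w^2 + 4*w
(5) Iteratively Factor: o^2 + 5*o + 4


(1) = (b + 3)*(b^3 - 4*b^2 - 9*b + 36) = (b - 3)*(b + 3)*(b^2 - b - 12) = (b - 4)*(b - 3)*(b + 3)*(b + 3)
(2) = (q)*(q^3 - 3*q^2 - 13*q + 15) = q*(q + 3)*(q^2 - 6*q + 5) = q*(q - 5)*(q + 3)*(q - 1)
(3) = (d + 1)*(d^2 - d - 20) = (d + 1)*(d + 4)*(d - 5)
(4) = (w)*(w^2 - 5*w + 4) = w*(w - 4)*(w - 1)
(5) = (o + 1)*(o + 4)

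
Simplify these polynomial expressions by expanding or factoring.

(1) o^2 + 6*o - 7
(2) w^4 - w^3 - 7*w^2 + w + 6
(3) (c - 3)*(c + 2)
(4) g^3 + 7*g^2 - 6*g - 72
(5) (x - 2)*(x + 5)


(1) = (o - 1)*(o + 7)
(2) = (w - 3)*(w - 1)*(w + 1)*(w + 2)
(3) = c^2 - c - 6
(4) = (g - 3)*(g + 4)*(g + 6)
(5) = x^2 + 3*x - 10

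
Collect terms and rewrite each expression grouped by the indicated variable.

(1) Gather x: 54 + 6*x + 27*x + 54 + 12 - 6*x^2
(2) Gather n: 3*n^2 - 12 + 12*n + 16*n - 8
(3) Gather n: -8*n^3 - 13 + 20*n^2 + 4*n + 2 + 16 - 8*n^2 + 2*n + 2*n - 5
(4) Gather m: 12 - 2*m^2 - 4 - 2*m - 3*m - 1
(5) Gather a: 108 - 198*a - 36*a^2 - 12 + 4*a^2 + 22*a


(1) = -6*x^2 + 33*x + 120
(2) = 3*n^2 + 28*n - 20
(3) = -8*n^3 + 12*n^2 + 8*n
(4) = -2*m^2 - 5*m + 7
(5) = -32*a^2 - 176*a + 96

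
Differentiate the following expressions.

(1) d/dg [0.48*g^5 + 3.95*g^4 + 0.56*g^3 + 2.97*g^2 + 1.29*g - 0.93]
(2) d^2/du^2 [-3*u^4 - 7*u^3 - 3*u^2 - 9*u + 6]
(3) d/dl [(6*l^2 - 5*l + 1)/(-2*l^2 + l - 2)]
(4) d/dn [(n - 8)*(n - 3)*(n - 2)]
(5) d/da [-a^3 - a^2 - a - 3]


(1) = 2.4*g^4 + 15.8*g^3 + 1.68*g^2 + 5.94*g + 1.29
(2) = -36*u^2 - 42*u - 6
(3) = (-4*l^2 - 20*l + 9)/(4*l^4 - 4*l^3 + 9*l^2 - 4*l + 4)
(4) = 3*n^2 - 26*n + 46
(5) = -3*a^2 - 2*a - 1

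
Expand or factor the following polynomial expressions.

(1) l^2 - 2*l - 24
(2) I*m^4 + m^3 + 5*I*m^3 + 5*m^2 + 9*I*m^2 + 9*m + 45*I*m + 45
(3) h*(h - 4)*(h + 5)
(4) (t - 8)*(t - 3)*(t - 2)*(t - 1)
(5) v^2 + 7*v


(1) = (l - 6)*(l + 4)
(2) = (m + 5)*(m - 3*I)*(m + 3*I)*(I*m + 1)
(3) = h^3 + h^2 - 20*h
(4) = t^4 - 14*t^3 + 59*t^2 - 94*t + 48
(5) = v*(v + 7)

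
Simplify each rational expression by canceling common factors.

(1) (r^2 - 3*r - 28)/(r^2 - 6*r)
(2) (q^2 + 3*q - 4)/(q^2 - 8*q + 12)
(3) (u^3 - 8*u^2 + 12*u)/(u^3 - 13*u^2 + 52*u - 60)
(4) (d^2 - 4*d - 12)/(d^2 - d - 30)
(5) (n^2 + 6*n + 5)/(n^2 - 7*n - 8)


(1) = (r^2 - 3*r - 28)/(r^2 - 6*r)
(2) = (q^2 + 3*q - 4)/(q^2 - 8*q + 12)
(3) = u/(u - 5)
(4) = (d + 2)/(d + 5)
(5) = (n + 5)/(n - 8)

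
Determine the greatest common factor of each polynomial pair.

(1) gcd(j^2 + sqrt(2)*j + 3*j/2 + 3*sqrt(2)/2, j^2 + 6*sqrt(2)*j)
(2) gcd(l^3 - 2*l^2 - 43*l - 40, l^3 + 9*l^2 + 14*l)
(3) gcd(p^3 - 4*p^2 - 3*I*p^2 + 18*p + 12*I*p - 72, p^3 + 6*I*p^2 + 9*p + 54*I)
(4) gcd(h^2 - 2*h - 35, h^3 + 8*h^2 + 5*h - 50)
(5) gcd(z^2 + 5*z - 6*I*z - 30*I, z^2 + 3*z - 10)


(1) = 1
(2) = 1
(3) = p + 3*I
(4) = gcd((h - 7)*(h + 5), (h - 2)*(h + 5)^2) = h + 5
(5) = gcd((z + 5)*(z - 6*I), (z - 2)*(z + 5)) = z + 5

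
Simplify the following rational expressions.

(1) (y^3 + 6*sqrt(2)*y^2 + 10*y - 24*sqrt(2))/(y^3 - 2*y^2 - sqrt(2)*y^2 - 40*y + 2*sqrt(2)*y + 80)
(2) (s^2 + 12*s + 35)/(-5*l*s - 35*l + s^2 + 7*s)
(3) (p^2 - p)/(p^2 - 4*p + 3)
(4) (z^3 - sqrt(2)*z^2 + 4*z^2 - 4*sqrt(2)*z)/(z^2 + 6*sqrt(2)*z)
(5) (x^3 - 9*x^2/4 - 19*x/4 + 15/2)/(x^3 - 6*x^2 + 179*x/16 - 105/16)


(1) = (y^2 + 2*sqrt(2)*y - 6)/(y^2 + y*(-5*sqrt(2) - 2) + 10*sqrt(2))
(2) = (s + 5)/(-5*l + s)
(3) = p/(p - 3)
(4) = (z^2 + z*(4 - sqrt(2)) - 4*sqrt(2))/(z + 6*sqrt(2))
(5) = (4*x + 8)/(4*x - 7)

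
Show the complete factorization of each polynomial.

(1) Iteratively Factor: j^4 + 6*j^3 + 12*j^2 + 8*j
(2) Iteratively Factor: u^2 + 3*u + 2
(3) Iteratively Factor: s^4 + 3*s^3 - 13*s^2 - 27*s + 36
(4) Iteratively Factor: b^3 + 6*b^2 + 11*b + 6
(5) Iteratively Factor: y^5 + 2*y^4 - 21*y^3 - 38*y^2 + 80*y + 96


(1) = (j + 2)*(j^3 + 4*j^2 + 4*j) = j*(j + 2)*(j^2 + 4*j + 4) = j*(j + 2)^2*(j + 2)
(2) = (u + 1)*(u + 2)
(3) = (s + 3)*(s^3 - 13*s + 12) = (s - 3)*(s + 3)*(s^2 + 3*s - 4) = (s - 3)*(s + 3)*(s + 4)*(s - 1)
(4) = (b + 2)*(b^2 + 4*b + 3) = (b + 2)*(b + 3)*(b + 1)
(5) = (y + 3)*(y^4 - y^3 - 18*y^2 + 16*y + 32) = (y - 2)*(y + 3)*(y^3 + y^2 - 16*y - 16) = (y - 4)*(y - 2)*(y + 3)*(y^2 + 5*y + 4) = (y - 4)*(y - 2)*(y + 1)*(y + 3)*(y + 4)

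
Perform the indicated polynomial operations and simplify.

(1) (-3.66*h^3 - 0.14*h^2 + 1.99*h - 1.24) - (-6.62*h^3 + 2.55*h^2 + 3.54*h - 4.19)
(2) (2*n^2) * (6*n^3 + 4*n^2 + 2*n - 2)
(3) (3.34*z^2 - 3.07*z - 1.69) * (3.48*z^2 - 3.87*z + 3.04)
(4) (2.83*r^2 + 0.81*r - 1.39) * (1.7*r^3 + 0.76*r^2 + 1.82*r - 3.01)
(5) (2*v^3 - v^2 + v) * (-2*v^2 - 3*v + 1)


(1) = 2.96*h^3 - 2.69*h^2 - 1.55*h + 2.95
(2) = 12*n^5 + 8*n^4 + 4*n^3 - 4*n^2
(3) = 11.6232*z^4 - 23.6094*z^3 + 16.1533*z^2 - 2.7925*z - 5.1376
(4) = 4.811*r^5 + 3.5278*r^4 + 3.4032*r^3 - 8.1005*r^2 - 4.9679*r + 4.1839
(5) = -4*v^5 - 4*v^4 + 3*v^3 - 4*v^2 + v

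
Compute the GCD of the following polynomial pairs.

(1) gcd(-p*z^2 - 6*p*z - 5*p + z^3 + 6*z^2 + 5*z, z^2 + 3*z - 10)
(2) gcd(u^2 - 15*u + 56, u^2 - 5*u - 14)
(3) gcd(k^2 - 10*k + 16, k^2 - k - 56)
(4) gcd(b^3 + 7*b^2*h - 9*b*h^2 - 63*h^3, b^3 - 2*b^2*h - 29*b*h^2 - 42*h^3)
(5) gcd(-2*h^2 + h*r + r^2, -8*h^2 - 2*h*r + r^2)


(1) = z + 5
(2) = gcd((u - 8)*(u - 7), (u - 7)*(u + 2)) = u - 7
(3) = gcd((k - 8)*(k - 2), (k - 8)*(k + 7)) = k - 8
(4) = gcd((b - 3*h)*(b + 3*h)*(b + 7*h), (b - 7*h)*(b + 2*h)*(b + 3*h)) = b + 3*h
(5) = 2*h + r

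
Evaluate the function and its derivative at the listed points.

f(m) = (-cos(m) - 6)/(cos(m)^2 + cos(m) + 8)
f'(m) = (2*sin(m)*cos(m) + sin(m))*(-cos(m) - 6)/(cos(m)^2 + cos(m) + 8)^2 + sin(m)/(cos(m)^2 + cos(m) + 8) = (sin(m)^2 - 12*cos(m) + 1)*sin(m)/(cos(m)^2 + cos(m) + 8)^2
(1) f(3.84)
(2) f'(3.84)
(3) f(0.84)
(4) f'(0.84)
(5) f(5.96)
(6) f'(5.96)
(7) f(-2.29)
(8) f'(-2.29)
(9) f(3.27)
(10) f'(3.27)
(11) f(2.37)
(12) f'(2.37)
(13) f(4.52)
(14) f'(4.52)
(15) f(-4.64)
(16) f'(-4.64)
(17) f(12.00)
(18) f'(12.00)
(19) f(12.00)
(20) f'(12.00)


(1) = -0.67
(2) = -0.11
(3) = -0.73
(4) = -0.06
(5) = -0.71
(6) = 0.03
(7) = -0.69
(8) = -0.12
(9) = -0.63
(10) = -0.03
(11) = -0.68
(12) = 0.12
(13) = -0.74
(14) = -0.07
(15) = -0.75
(16) = 0.05
(17) = -0.72
(18) = 0.05
(19) = -0.72
(20) = 0.05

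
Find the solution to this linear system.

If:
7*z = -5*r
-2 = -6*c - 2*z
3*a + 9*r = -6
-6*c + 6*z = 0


Then:
a = -19/20
c = 1/4
r = -7/20
z = 1/4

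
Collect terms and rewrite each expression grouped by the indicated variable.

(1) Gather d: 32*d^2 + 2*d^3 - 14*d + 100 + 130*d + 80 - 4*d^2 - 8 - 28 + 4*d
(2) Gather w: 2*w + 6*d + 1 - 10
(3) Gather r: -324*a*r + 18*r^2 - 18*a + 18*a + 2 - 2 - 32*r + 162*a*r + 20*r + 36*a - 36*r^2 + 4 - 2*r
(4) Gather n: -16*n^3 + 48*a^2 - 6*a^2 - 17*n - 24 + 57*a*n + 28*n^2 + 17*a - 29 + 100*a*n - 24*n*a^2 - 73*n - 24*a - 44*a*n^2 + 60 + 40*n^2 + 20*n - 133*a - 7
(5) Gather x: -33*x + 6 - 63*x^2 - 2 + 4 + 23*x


(1) = 2*d^3 + 28*d^2 + 120*d + 144
(2) = 6*d + 2*w - 9
(3) = 36*a - 18*r^2 + r*(-162*a - 14) + 4
(4) = 42*a^2 - 140*a - 16*n^3 + n^2*(68 - 44*a) + n*(-24*a^2 + 157*a - 70)
(5) = -63*x^2 - 10*x + 8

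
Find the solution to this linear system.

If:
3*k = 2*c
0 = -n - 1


Then:
c = 3*k/2
n = -1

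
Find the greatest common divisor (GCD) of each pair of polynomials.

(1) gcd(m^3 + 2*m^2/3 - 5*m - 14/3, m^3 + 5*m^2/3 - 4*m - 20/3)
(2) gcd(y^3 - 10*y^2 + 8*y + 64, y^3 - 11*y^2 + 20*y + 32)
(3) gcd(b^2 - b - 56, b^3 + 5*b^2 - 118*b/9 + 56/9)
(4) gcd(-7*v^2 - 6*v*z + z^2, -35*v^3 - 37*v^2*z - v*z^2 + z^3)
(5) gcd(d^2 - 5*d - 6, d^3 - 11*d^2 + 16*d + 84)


(1) = gcd((m - 7/3)*(m + 1)*(m + 2), (m - 2)*(m + 5/3)*(m + 2)) = m + 2
(2) = y^2 - 12*y + 32
(3) = gcd((b - 8)*(b + 7), (b - 4/3)*(b - 2/3)*(b + 7)) = b + 7
(4) = -7*v^2 - 6*v*z + z^2
(5) = d - 6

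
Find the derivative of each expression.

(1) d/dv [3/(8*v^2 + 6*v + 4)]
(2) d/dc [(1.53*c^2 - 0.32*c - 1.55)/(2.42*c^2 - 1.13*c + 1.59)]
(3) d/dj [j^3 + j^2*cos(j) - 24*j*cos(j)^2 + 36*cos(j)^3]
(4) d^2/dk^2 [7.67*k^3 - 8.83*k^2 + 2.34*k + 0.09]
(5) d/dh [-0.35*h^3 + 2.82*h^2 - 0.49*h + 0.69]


(1) = 3*(-8*v - 3)/(2*(4*v^2 + 3*v + 2)^2)
(2) = (-0.9545*c^2 + 12.3674*c - 2.2603)/(5.8564*c^4 - 5.4692*c^3 + 8.9725*c^2 - 3.5934*c + 2.5281)
(3) = -j^2*sin(j) + 3*j^2 + 24*j*sin(2*j) + 2*j*cos(j) - 108*sin(j)*cos(j)^2 - 24*cos(j)^2
(4) = 46.02*k - 17.66
(5) = -1.05*h^2 + 5.64*h - 0.49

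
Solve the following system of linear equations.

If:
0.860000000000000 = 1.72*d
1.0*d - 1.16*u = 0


Then:
d = 0.50
u = 0.43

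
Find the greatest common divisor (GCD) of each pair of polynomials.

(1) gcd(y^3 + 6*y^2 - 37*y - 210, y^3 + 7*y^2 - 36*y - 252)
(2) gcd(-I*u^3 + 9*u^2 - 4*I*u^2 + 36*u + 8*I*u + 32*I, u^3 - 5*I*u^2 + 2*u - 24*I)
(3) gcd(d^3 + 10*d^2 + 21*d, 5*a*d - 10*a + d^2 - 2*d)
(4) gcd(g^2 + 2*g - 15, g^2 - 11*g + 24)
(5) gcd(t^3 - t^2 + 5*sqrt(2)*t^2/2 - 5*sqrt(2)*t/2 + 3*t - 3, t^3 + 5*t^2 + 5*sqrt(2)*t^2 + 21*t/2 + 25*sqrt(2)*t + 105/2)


(1) = gcd((y - 6)*(y + 5)*(y + 7), (y - 6)*(y + 6)*(y + 7)) = y^2 + y - 42
(2) = gcd((u + 4)*(u + 8*I)*(-I*u + 1), (u - 4*I)*(u - 3*I)*(u + 2*I)) = 1
(3) = gcd(d*(d + 3)*(d + 7), (5*a + d)*(d - 2)) = 1
(4) = gcd((g - 3)*(g + 5), (g - 8)*(g - 3)) = g - 3
(5) = t + 3*sqrt(2)/2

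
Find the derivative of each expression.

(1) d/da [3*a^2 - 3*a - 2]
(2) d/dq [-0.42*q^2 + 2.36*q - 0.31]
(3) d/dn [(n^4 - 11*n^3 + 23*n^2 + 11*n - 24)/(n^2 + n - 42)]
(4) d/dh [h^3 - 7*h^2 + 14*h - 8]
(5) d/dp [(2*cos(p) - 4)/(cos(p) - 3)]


(1) = 6*a - 3
(2) = 2.36 - 0.84*q
(3) = 2*(n^5 - 4*n^4 - 95*n^3 + 699*n^2 - 942*n - 219)/(n^4 + 2*n^3 - 83*n^2 - 84*n + 1764)
(4) = 3*h^2 - 14*h + 14
(5) = 2*sin(p)/(cos(p) - 3)^2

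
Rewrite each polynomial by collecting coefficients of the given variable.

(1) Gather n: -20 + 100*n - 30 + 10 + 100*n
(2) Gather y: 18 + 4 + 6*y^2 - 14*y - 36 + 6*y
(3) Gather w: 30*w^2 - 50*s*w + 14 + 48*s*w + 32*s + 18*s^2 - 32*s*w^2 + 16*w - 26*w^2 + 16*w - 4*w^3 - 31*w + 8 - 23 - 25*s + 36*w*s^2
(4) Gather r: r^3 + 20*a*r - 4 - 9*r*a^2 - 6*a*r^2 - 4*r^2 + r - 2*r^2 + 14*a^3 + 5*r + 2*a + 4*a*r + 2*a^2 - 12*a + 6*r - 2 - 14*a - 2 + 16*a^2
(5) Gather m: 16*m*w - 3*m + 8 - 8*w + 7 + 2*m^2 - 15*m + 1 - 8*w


(1) = 200*n - 40
(2) = 6*y^2 - 8*y - 14
(3) = 18*s^2 + 7*s - 4*w^3 + w^2*(4 - 32*s) + w*(36*s^2 - 2*s + 1) - 1
(4) = 14*a^3 + 18*a^2 - 24*a + r^3 + r^2*(-6*a - 6) + r*(-9*a^2 + 24*a + 12) - 8
(5) = 2*m^2 + m*(16*w - 18) - 16*w + 16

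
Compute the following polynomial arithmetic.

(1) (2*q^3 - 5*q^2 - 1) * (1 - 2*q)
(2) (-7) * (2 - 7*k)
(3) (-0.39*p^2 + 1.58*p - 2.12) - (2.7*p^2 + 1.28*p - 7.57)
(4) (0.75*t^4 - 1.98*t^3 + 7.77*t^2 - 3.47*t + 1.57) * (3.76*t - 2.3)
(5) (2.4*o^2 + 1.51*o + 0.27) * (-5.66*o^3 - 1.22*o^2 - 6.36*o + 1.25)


(1) = -4*q^4 + 12*q^3 - 5*q^2 + 2*q - 1
(2) = 49*k - 14
(3) = -3.09*p^2 + 0.3*p + 5.45
(4) = 2.82*t^5 - 9.1698*t^4 + 33.7692*t^3 - 30.9182*t^2 + 13.8842*t - 3.611
(5) = -13.584*o^5 - 11.4746*o^4 - 18.6344*o^3 - 6.933*o^2 + 0.1703*o + 0.3375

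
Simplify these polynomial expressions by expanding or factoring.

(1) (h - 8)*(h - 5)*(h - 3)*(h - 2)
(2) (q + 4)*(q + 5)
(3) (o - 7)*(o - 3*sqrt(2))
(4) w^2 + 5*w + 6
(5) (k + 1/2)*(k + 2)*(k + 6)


(1) = h^4 - 18*h^3 + 111*h^2 - 278*h + 240
(2) = q^2 + 9*q + 20
(3) = o^2 - 7*o - 3*sqrt(2)*o + 21*sqrt(2)
(4) = (w + 2)*(w + 3)
(5) = k^3 + 17*k^2/2 + 16*k + 6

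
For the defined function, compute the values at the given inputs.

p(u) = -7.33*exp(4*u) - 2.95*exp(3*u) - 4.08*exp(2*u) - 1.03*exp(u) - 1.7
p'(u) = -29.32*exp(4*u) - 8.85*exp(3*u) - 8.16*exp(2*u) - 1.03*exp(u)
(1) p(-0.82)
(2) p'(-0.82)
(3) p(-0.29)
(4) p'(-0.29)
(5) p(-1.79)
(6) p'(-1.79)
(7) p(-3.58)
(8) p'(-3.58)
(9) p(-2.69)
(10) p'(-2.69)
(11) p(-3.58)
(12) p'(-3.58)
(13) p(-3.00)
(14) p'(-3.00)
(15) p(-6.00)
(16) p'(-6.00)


(1) = -3.47
(2) = -3.90
(3) = -8.29
(4) = -18.24
(5) = -2.01
(6) = -0.46
(7) = -1.73
(8) = -0.04
(9) = -1.79
(10) = -0.11
(11) = -1.73
(12) = -0.04
(13) = -1.76
(14) = -0.07
(15) = -1.70
(16) = -0.00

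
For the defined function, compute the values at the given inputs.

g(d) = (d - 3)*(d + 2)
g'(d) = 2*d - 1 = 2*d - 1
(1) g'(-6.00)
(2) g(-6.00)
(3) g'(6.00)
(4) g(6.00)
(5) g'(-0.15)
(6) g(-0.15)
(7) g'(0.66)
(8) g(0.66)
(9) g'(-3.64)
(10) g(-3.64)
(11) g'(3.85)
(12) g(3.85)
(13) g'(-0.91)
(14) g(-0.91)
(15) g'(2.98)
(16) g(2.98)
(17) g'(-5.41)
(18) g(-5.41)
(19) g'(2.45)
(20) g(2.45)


(1) = -13.00
(2) = 36.00
(3) = 11.00
(4) = 24.00
(5) = -1.30
(6) = -5.83
(7) = 0.32
(8) = -6.22
(9) = -8.28
(10) = 10.89
(11) = 6.70
(12) = 4.97
(13) = -2.82
(14) = -4.26
(15) = 4.96
(16) = -0.10
(17) = -11.82
(18) = 28.68
(19) = 3.90
(20) = -2.45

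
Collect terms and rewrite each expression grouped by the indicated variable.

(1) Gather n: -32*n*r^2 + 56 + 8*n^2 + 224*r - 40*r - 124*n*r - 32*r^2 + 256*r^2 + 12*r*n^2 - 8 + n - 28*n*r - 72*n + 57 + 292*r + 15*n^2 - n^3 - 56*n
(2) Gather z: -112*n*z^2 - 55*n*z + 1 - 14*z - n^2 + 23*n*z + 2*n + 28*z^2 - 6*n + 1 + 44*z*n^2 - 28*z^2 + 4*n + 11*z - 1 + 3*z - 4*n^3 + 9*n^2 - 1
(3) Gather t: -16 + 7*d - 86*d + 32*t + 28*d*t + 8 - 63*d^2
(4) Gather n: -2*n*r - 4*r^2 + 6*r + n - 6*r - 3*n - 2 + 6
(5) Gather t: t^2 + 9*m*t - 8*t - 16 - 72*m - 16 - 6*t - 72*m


(1) = -n^3 + n^2*(12*r + 23) + n*(-32*r^2 - 152*r - 127) + 224*r^2 + 476*r + 105
(2) = -4*n^3 + 8*n^2 - 112*n*z^2 + z*(44*n^2 - 32*n)
(3) = -63*d^2 - 79*d + t*(28*d + 32) - 8
(4) = n*(-2*r - 2) - 4*r^2 + 4
(5) = -144*m + t^2 + t*(9*m - 14) - 32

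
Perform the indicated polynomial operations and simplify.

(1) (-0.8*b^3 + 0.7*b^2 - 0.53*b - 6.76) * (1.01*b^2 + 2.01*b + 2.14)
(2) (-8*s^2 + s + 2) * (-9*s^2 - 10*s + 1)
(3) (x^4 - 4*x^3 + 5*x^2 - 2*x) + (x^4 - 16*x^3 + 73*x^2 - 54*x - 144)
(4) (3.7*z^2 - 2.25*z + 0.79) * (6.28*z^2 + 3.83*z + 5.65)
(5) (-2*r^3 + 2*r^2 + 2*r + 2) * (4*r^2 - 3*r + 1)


(1) = -0.808*b^5 - 0.901*b^4 - 0.8403*b^3 - 6.3949*b^2 - 14.7218*b - 14.4664
(2) = 72*s^4 + 71*s^3 - 36*s^2 - 19*s + 2
(3) = 2*x^4 - 20*x^3 + 78*x^2 - 56*x - 144
(4) = 23.236*z^4 + 0.041*z^3 + 17.2487*z^2 - 9.6868*z + 4.4635
(5) = -8*r^5 + 14*r^4 + 4*r^2 - 4*r + 2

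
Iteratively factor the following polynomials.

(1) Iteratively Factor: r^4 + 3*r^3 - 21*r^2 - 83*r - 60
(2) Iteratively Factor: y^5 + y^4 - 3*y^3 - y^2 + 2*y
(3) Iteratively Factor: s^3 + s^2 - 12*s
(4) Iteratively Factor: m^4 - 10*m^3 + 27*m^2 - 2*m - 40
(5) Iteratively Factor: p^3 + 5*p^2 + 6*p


(1) = (r + 3)*(r^3 - 21*r - 20) = (r - 5)*(r + 3)*(r^2 + 5*r + 4) = (r - 5)*(r + 1)*(r + 3)*(r + 4)
(2) = (y + 2)*(y^4 - y^3 - y^2 + y) = y*(y + 2)*(y^3 - y^2 - y + 1) = y*(y - 1)*(y + 2)*(y^2 - 1) = y*(y - 1)^2*(y + 2)*(y + 1)
(3) = (s - 3)*(s^2 + 4*s) = (s - 3)*(s + 4)*(s)
(4) = (m - 4)*(m^3 - 6*m^2 + 3*m + 10) = (m - 4)*(m - 2)*(m^2 - 4*m - 5) = (m - 5)*(m - 4)*(m - 2)*(m + 1)
(5) = (p + 3)*(p^2 + 2*p) = p*(p + 3)*(p + 2)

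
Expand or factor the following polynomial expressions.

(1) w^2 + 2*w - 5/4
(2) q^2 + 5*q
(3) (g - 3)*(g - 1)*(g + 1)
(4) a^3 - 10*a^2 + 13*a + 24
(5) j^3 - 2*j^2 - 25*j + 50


(1) = (w - 1/2)*(w + 5/2)
(2) = q*(q + 5)
(3) = g^3 - 3*g^2 - g + 3
(4) = (a - 8)*(a - 3)*(a + 1)
(5) = (j - 5)*(j - 2)*(j + 5)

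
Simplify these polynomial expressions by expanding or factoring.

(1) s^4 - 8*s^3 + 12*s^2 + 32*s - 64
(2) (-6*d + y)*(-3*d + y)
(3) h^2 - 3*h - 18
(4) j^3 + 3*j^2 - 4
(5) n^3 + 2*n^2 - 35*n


(1) = (s - 4)^2*(s - 2)*(s + 2)
(2) = 18*d^2 - 9*d*y + y^2
(3) = (h - 6)*(h + 3)
(4) = (j - 1)*(j + 2)^2
(5) = n*(n - 5)*(n + 7)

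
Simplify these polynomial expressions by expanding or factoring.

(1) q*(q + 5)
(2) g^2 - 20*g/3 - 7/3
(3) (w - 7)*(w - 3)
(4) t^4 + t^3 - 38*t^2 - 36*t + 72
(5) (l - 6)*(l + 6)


(1) = q^2 + 5*q
(2) = (g - 7)*(g + 1/3)
(3) = w^2 - 10*w + 21
(4) = (t - 6)*(t - 1)*(t + 2)*(t + 6)
(5) = l^2 - 36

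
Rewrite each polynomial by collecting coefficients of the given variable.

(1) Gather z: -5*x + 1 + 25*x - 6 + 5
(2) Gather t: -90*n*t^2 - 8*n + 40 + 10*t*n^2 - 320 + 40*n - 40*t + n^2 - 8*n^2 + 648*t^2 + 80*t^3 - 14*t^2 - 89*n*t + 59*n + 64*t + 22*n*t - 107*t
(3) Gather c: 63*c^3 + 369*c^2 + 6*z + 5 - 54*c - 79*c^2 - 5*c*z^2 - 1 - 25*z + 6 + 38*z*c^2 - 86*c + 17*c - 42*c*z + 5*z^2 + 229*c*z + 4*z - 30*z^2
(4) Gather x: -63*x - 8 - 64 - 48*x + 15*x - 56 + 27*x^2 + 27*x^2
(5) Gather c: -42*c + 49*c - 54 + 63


(1) = 20*x
(2) = -7*n^2 + 91*n + 80*t^3 + t^2*(634 - 90*n) + t*(10*n^2 - 67*n - 83) - 280
(3) = 63*c^3 + c^2*(38*z + 290) + c*(-5*z^2 + 187*z - 123) - 25*z^2 - 15*z + 10
(4) = 54*x^2 - 96*x - 128
(5) = 7*c + 9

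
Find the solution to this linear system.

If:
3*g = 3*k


Then:
g = k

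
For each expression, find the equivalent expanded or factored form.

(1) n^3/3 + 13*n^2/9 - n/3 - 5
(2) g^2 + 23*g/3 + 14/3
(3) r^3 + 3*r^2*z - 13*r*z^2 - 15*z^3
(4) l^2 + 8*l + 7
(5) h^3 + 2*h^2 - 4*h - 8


(1) = (n/3 + 1)*(n - 5/3)*(n + 3)
(2) = (g + 2/3)*(g + 7)
(3) = (r - 3*z)*(r + z)*(r + 5*z)
(4) = (l + 1)*(l + 7)
(5) = (h - 2)*(h + 2)^2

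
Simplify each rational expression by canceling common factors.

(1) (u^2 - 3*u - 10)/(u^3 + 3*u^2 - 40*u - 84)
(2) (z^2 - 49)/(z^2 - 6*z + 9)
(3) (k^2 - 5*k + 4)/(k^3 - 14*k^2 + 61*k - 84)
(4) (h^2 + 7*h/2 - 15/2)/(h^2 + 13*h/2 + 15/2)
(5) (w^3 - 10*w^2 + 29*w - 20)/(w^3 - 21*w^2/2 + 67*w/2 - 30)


(1) = (u - 5)/(u^2 + u - 42)
(2) = (z^2 - 49)/(z^2 - 6*z + 9)
(3) = (k - 1)/(k^2 - 10*k + 21)
(4) = (2*h - 3)/(2*h + 3)
(5) = (2*w - 2)/(2*w - 3)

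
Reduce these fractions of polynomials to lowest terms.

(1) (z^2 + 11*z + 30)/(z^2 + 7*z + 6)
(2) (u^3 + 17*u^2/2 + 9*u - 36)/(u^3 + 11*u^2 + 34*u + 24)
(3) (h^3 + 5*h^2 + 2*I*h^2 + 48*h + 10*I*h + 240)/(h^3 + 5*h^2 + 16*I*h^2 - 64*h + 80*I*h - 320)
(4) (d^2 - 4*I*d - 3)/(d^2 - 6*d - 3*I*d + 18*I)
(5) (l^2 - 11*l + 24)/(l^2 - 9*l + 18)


(1) = (z + 5)/(z + 1)
(2) = (2*u - 3)/(2*u + 2)
(3) = (h - 6*I)/(h + 8*I)
(4) = (d - I)/(d - 6)
(5) = (l - 8)/(l - 6)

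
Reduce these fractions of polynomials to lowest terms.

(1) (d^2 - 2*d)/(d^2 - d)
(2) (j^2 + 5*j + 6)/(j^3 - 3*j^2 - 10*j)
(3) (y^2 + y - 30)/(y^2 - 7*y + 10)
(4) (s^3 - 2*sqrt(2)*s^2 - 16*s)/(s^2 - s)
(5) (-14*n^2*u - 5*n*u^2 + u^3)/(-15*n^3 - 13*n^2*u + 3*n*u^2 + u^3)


(1) = (d - 2)/(d - 1)
(2) = (j + 3)/(j^2 - 5*j)
(3) = (y + 6)/(y - 2)
(4) = (s^2 - 2*sqrt(2)*s - 16)/(s - 1)
(5) = (-14*n^2*u - 5*n*u^2 + u^3)/(-15*n^3 - 13*n^2*u + 3*n*u^2 + u^3)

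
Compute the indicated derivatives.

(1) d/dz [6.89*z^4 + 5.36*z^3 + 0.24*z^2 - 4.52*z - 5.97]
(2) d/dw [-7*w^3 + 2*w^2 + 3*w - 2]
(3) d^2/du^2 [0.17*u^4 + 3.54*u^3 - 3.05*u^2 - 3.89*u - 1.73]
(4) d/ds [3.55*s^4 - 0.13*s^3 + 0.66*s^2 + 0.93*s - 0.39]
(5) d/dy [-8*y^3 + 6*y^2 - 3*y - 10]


(1) = 27.56*z^3 + 16.08*z^2 + 0.48*z - 4.52
(2) = -21*w^2 + 4*w + 3
(3) = 2.04*u^2 + 21.24*u - 6.1
(4) = 14.2*s^3 - 0.39*s^2 + 1.32*s + 0.93
(5) = -24*y^2 + 12*y - 3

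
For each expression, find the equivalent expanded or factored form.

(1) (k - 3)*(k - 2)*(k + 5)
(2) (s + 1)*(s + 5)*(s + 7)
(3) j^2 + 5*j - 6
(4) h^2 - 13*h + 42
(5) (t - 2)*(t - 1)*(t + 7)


(1) = k^3 - 19*k + 30
(2) = s^3 + 13*s^2 + 47*s + 35
(3) = (j - 1)*(j + 6)
(4) = (h - 7)*(h - 6)
(5) = t^3 + 4*t^2 - 19*t + 14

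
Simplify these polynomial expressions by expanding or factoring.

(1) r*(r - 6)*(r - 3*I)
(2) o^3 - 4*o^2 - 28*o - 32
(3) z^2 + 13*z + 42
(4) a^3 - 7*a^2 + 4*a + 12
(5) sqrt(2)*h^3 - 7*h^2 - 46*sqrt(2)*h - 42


(1) = r^3 - 6*r^2 - 3*I*r^2 + 18*I*r
(2) = (o - 8)*(o + 2)^2
(3) = (z + 6)*(z + 7)
(4) = (a - 6)*(a - 2)*(a + 1)
(5) = (h - 7*sqrt(2))*(h + 3*sqrt(2))*(sqrt(2)*h + 1)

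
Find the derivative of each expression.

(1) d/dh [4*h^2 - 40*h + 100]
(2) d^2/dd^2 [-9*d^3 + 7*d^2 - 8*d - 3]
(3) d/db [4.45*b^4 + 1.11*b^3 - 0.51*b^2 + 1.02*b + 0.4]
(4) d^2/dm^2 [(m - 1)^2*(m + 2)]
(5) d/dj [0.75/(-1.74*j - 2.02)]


(1) = 8*h - 40
(2) = 14 - 54*d
(3) = 17.8*b^3 + 3.33*b^2 - 1.02*b + 1.02
(4) = 6*m
(5) = 1.305/(1.74*j + 2.02)^2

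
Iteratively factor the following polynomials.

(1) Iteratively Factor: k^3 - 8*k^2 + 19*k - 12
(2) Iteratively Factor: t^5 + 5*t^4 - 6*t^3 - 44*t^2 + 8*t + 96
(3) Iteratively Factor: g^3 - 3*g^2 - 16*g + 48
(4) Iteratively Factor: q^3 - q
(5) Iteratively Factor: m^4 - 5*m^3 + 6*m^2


(1) = (k - 3)*(k^2 - 5*k + 4) = (k - 3)*(k - 1)*(k - 4)
(2) = (t - 2)*(t^4 + 7*t^3 + 8*t^2 - 28*t - 48) = (t - 2)*(t + 2)*(t^3 + 5*t^2 - 2*t - 24) = (t - 2)*(t + 2)*(t + 3)*(t^2 + 2*t - 8) = (t - 2)^2*(t + 2)*(t + 3)*(t + 4)
(3) = (g + 4)*(g^2 - 7*g + 12) = (g - 3)*(g + 4)*(g - 4)
(4) = (q)*(q^2 - 1) = q*(q - 1)*(q + 1)
(5) = (m)*(m^3 - 5*m^2 + 6*m) = m*(m - 2)*(m^2 - 3*m) = m^2*(m - 2)*(m - 3)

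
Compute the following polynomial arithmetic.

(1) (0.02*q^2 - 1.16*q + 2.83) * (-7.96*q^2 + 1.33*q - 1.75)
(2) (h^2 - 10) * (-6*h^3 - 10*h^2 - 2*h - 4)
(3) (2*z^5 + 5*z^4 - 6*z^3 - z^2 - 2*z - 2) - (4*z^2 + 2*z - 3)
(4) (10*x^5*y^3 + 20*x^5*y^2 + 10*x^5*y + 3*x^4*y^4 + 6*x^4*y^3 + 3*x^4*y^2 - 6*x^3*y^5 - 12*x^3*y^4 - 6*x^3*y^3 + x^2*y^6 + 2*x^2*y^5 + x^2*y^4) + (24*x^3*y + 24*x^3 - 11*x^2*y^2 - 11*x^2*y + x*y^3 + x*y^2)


(1) = -0.1592*q^4 + 9.2602*q^3 - 24.1046*q^2 + 5.7939*q - 4.9525
(2) = -6*h^5 - 10*h^4 + 58*h^3 + 96*h^2 + 20*h + 40
(3) = 2*z^5 + 5*z^4 - 6*z^3 - 5*z^2 - 4*z + 1
(4) = 10*x^5*y^3 + 20*x^5*y^2 + 10*x^5*y + 3*x^4*y^4 + 6*x^4*y^3 + 3*x^4*y^2 - 6*x^3*y^5 - 12*x^3*y^4 - 6*x^3*y^3 + 24*x^3*y + 24*x^3 + x^2*y^6 + 2*x^2*y^5 + x^2*y^4 - 11*x^2*y^2 - 11*x^2*y + x*y^3 + x*y^2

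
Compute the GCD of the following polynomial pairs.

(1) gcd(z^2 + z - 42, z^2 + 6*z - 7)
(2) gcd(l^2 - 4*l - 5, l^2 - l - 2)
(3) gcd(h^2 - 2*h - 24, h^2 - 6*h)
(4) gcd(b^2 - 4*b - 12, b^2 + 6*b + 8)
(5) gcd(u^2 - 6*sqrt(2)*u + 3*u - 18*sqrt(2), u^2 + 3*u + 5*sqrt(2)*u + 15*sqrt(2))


(1) = gcd((z - 6)*(z + 7), (z - 1)*(z + 7)) = z + 7
(2) = l + 1
(3) = gcd((h - 6)*(h + 4), h*(h - 6)) = h - 6
(4) = b + 2
(5) = u + 3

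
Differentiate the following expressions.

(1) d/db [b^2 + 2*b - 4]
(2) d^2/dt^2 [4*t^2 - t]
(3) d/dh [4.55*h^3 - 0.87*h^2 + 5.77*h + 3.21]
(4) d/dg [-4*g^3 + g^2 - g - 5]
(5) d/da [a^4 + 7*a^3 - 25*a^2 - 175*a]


(1) = 2*b + 2
(2) = 8
(3) = 13.65*h^2 - 1.74*h + 5.77
(4) = -12*g^2 + 2*g - 1
(5) = 4*a^3 + 21*a^2 - 50*a - 175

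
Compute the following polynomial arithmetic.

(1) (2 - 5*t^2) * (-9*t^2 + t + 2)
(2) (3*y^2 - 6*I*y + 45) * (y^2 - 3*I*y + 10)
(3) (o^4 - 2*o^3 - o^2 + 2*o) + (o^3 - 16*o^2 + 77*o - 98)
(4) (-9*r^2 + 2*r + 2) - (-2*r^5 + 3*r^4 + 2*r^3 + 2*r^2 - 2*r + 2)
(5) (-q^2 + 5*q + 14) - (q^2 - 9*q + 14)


(1) = 45*t^4 - 5*t^3 - 28*t^2 + 2*t + 4
(2) = 3*y^4 - 15*I*y^3 + 57*y^2 - 195*I*y + 450
(3) = o^4 - o^3 - 17*o^2 + 79*o - 98
(4) = 2*r^5 - 3*r^4 - 2*r^3 - 11*r^2 + 4*r
(5) = -2*q^2 + 14*q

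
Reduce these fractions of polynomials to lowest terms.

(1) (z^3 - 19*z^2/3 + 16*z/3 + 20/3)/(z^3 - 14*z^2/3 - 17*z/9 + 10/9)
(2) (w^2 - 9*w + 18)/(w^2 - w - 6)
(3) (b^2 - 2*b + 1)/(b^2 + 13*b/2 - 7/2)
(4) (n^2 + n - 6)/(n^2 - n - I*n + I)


(1) = (3*z - 6)/(3*z - 1)
(2) = (w - 6)/(w + 2)
(3) = (2*b^2 - 4*b + 2)/(2*b^2 + 13*b - 7)
(4) = (n^2 + n - 6)/(n^2 + n*(-1 - I) + I)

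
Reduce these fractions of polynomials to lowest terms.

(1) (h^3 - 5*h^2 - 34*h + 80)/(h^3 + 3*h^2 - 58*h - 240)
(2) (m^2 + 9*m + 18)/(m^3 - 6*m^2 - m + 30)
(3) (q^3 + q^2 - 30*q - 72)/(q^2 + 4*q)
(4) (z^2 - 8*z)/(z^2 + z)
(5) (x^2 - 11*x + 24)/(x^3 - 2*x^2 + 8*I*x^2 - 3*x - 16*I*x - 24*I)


(1) = (h - 2)/(h + 6)
(2) = (m^2 + 9*m + 18)/(m^3 - 6*m^2 - m + 30)
(3) = (q^2 - 3*q - 18)/q
(4) = (z - 8)/(z + 1)
(5) = (x - 8)/(x^2 + x*(1 + 8*I) + 8*I)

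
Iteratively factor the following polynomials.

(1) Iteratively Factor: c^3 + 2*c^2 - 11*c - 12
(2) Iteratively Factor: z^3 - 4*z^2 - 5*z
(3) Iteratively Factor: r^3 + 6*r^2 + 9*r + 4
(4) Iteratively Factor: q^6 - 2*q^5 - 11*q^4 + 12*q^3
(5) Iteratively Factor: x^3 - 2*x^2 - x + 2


(1) = (c + 4)*(c^2 - 2*c - 3) = (c - 3)*(c + 4)*(c + 1)
(2) = (z + 1)*(z^2 - 5*z) = z*(z + 1)*(z - 5)
(3) = (r + 1)*(r^2 + 5*r + 4) = (r + 1)^2*(r + 4)
(4) = (q - 1)*(q^5 - q^4 - 12*q^3) = q*(q - 1)*(q^4 - q^3 - 12*q^2) = q*(q - 4)*(q - 1)*(q^3 + 3*q^2) = q^2*(q - 4)*(q - 1)*(q^2 + 3*q) = q^2*(q - 4)*(q - 1)*(q + 3)*(q)
(5) = (x + 1)*(x^2 - 3*x + 2) = (x - 2)*(x + 1)*(x - 1)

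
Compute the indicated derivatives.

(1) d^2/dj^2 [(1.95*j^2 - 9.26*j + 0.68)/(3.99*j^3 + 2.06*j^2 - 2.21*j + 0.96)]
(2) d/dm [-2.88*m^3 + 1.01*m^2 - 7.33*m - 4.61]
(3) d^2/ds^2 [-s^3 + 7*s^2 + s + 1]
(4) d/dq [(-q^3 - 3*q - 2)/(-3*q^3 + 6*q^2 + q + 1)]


(1) = (62.08839*j^6 - 884.520756*j^5 - 223.592418*j^4 - 239.286688*j^3 + 383.832984*j^2 + 75.672816*j - 31.744952)/(63.521199*j^9 + 98.386218*j^8 - 54.754371*j^7 - 54.39754*j^6 + 77.671353*j^5 - 8.385798*j^4 - 25.985285*j^3 + 19.761696*j^2 - 6.110208*j + 0.884736)
(2) = -8.64*m^2 + 2.02*m - 7.33
(3) = 14 - 6*s
(4) = (-6*q^4 - 20*q^3 - 3*q^2 + 24*q - 1)/(9*q^6 - 36*q^5 + 30*q^4 + 6*q^3 + 13*q^2 + 2*q + 1)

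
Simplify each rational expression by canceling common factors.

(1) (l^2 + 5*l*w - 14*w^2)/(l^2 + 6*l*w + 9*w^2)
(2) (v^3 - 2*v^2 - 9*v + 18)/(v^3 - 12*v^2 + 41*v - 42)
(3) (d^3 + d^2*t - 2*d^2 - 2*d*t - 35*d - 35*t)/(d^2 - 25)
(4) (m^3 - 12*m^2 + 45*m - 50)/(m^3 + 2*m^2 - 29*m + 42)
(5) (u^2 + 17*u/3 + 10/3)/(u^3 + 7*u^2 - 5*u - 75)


(1) = (l^2 + 5*l*w - 14*w^2)/(l^2 + 6*l*w + 9*w^2)
(2) = (v + 3)/(v - 7)
(3) = (d^2 + d*t - 7*d - 7*t)/(d - 5)
(4) = (m^2 - 10*m + 25)/(m^2 + 4*m - 21)
(5) = (3*u + 2)/(3*u^2 + 6*u - 45)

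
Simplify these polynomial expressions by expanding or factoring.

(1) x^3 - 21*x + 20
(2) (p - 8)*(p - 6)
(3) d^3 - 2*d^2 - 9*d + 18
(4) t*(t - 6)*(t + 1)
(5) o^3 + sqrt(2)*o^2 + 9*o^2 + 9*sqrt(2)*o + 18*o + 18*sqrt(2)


(1) = (x - 4)*(x - 1)*(x + 5)
(2) = p^2 - 14*p + 48
(3) = (d - 3)*(d - 2)*(d + 3)
(4) = t^3 - 5*t^2 - 6*t
(5) = (o + 3)*(o + 6)*(o + sqrt(2))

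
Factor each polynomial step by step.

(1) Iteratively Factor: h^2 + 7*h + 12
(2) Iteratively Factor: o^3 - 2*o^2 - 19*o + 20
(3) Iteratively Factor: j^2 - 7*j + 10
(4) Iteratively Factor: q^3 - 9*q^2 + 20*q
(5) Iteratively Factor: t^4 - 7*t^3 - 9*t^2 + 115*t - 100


(1) = (h + 3)*(h + 4)
(2) = (o - 5)*(o^2 + 3*o - 4) = (o - 5)*(o + 4)*(o - 1)
(3) = (j - 5)*(j - 2)
(4) = (q)*(q^2 - 9*q + 20) = q*(q - 4)*(q - 5)
(5) = (t - 5)*(t^3 - 2*t^2 - 19*t + 20) = (t - 5)*(t + 4)*(t^2 - 6*t + 5) = (t - 5)^2*(t + 4)*(t - 1)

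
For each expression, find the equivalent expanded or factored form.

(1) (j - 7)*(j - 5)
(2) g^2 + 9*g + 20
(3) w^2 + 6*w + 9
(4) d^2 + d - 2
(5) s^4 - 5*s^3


(1) = j^2 - 12*j + 35
(2) = (g + 4)*(g + 5)
(3) = (w + 3)^2
(4) = (d - 1)*(d + 2)
(5) = s^3*(s - 5)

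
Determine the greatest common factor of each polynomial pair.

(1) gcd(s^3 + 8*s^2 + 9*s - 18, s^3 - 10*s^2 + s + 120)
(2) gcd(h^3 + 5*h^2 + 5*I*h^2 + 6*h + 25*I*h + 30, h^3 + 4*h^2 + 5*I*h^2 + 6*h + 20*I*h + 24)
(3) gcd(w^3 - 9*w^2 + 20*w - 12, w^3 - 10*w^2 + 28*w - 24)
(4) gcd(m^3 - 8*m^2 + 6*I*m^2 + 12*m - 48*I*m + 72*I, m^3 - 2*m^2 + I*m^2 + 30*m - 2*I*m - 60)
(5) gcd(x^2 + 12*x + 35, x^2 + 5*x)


(1) = gcd((s - 1)*(s + 3)*(s + 6), (s - 8)*(s - 5)*(s + 3)) = s + 3
(2) = h^2 + 5*I*h + 6
(3) = gcd((w - 6)*(w - 2)*(w - 1), (w - 6)*(w - 2)^2) = w^2 - 8*w + 12
(4) = m^2 + m*(-2 + 6*I) - 12*I
(5) = gcd((x + 5)*(x + 7), x*(x + 5)) = x + 5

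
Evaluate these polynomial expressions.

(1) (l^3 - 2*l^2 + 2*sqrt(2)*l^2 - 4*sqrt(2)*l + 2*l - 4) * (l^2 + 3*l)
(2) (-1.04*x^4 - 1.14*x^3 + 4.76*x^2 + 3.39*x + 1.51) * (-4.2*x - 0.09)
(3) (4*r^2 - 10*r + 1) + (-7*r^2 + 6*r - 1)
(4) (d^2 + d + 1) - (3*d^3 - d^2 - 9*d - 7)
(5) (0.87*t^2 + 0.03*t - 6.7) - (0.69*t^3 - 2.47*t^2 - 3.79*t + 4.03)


(1) = l^5 + l^4 + 2*sqrt(2)*l^4 - 4*l^3 + 2*sqrt(2)*l^3 - 12*sqrt(2)*l^2 + 2*l^2 - 12*l
(2) = 4.368*x^5 + 4.8816*x^4 - 19.8894*x^3 - 14.6664*x^2 - 6.6471*x - 0.1359
(3) = -3*r^2 - 4*r
(4) = -3*d^3 + 2*d^2 + 10*d + 8
(5) = -0.69*t^3 + 3.34*t^2 + 3.82*t - 10.73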